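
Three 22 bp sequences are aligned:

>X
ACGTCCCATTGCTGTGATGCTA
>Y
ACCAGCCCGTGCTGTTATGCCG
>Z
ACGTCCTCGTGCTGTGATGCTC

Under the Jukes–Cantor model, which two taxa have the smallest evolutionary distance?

X and Z

X–Y: 8/22 differ, p = 0.364, d = 0.497.
X–Z: 4/22 differ, p = 0.182, d = 0.208.
Y–Z: 7/22 differ, p = 0.318, d = 0.414.
The smallest distance is between X and Z.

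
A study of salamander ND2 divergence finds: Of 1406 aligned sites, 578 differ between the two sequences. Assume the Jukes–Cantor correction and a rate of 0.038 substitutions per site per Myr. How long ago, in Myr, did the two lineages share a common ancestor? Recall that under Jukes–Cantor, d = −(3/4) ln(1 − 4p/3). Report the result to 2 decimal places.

7.84

p = 578/1406 ≈ 0.411095.
d = −(3/4) ln(1 − 4p/3) = −0.75 ln(1 − 0.548127) = −0.75 ln(0.451873)
  = −0.75 × (-0.794354) = 0.595766 substitutions/site.
Under a molecular clock d = 2μt, so t = d/(2μ) = 0.595766 / (2 × 0.038) = 7.84 Myr.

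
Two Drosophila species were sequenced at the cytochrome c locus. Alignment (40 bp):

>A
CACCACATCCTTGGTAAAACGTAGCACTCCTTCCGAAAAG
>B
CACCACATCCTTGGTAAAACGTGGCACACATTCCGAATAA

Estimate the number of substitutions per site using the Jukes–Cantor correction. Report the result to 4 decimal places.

The sequences differ at 5 of 40 sites (23, 28, 30, 38, 40), so p = 5/40 = 0.125.
d = −(3/4) ln(1 − 4p/3) = −0.75 ln(1 − 0.166667) = −0.75 ln(0.833333)
  = −0.75 × (-0.182322) = 0.136742 substitutions/site.

0.1367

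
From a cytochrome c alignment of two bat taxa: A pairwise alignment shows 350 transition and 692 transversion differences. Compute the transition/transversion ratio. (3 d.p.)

R = 350/692 = 0.505780… ≈ 0.506 (to 3 d.p.).

0.506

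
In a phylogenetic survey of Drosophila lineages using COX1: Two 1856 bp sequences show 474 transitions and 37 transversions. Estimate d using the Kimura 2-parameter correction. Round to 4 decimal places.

P = 474/1856 ≈ 0.255388 and Q = 37/1856 ≈ 0.019935.
Under the Kimura two-parameter model, d = −½ ln(1 − 2P − Q) − ¼ ln(1 − 2Q).
1 − 2P − Q = 0.469289, giving −½ ln(0.469289) = 0.378268.
1 − 2Q = 0.96013, giving −¼ ln(0.96013) = 0.010172.
d = 0.378268 + 0.010172 = 0.388440.

0.3884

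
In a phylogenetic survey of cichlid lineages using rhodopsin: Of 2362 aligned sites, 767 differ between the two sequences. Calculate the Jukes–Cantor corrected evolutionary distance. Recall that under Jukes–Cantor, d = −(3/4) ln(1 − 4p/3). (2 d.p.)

0.43

p = 767/2362 ≈ 0.324725.
d = −(3/4) ln(1 − 4p/3) = −0.75 ln(1 − 0.432967) = −0.75 ln(0.567033)
  = −0.75 × (-0.567338) = 0.425504 substitutions/site.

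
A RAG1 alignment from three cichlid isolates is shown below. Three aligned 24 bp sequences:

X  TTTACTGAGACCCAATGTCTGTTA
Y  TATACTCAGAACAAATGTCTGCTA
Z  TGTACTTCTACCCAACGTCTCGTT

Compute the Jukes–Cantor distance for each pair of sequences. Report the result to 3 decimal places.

d(X,Y) = 0.244, d(X,Z) = 0.441, d(Y,Z) = 0.608

X–Y: 5/24 sites differ → p ≈ 0.208333, d = −0.75 ln(1 − 0.277777) = 0.244066 ≈ 0.244.
X–Z: 8/24 sites differ → p ≈ 0.333333, d = −0.75 ln(1 − 0.444444) = 0.440839 ≈ 0.441.
Y–Z: 10/24 sites differ → p ≈ 0.416667, d = −0.75 ln(1 − 0.555556) = 0.608198 ≈ 0.608.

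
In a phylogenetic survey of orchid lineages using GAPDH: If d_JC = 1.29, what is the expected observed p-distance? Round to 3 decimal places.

p = (3/4)(1 − e^(−4d/3)) = 0.75 × (1 − e^(-1.72)) = 0.75 × (1 − 0.179066) = 0.615701.

0.616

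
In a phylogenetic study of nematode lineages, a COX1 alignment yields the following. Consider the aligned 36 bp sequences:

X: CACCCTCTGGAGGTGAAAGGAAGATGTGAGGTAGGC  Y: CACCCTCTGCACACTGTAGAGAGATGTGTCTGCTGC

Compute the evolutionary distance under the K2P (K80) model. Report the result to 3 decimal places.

0.608

Of 36 sites, 5 differences are transitions and 10 are transversions, so P = 5/36 ≈ 0.138889 and Q = 10/36 ≈ 0.277778.
Under the Kimura two-parameter model, d = −½ ln(1 − 2P − Q) − ¼ ln(1 − 2Q).
1 − 2P − Q = 0.444444, giving −½ ln(0.444444) = 0.405466.
1 − 2Q = 0.444444, giving −¼ ln(0.444444) = 0.202733.
d = 0.405466 + 0.202733 = 0.608199.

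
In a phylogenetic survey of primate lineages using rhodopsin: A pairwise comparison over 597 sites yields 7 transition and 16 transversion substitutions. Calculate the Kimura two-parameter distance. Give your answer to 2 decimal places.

P = 7/597 ≈ 0.011725 and Q = 16/597 ≈ 0.026801.
Under the Kimura two-parameter model, d = −½ ln(1 − 2P − Q) − ¼ ln(1 − 2Q).
1 − 2P − Q = 0.949749, giving −½ ln(0.949749) = 0.025779.
1 − 2Q = 0.946398, giving −¼ ln(0.946398) = 0.013773.
d = 0.025779 + 0.013773 = 0.039552.

0.04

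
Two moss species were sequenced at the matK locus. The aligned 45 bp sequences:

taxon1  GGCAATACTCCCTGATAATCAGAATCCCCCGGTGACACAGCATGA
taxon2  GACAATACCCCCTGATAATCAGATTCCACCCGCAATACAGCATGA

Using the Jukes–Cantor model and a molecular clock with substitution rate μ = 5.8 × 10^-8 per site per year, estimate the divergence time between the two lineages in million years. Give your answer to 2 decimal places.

The sequences differ at 8 of 45 sites (2, 9, 24, 28, 31, 33, 34, 36), so p = 8/45 ≈ 0.177778.
d = −(3/4) ln(1 − 4p/3) = −0.75 ln(1 − 0.237037) = −0.75 ln(0.762963)
  = −0.75 × (-0.270546) = 0.202910 substitutions/site.
Under a molecular clock d = 2μt, so t = d/(2μ) = 0.202910 / (2 × 5.8 × 10^-8) = 1.75 million years.

1.75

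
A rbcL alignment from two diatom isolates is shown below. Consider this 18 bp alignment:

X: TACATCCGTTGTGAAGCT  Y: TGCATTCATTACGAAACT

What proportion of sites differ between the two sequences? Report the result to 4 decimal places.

0.3333

The sequences differ at 6 of 18 positions (sites 2, 6, 8, 11, 12, 16).
p = 6/18 = 0.333333… ≈ 0.3333 (to 4 d.p.).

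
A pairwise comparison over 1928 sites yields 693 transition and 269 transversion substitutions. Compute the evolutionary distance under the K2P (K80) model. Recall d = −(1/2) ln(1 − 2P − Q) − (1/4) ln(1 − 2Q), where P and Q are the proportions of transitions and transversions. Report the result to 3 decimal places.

1.059

P = 693/1928 ≈ 0.35944 and Q = 269/1928 ≈ 0.139523.
Under the Kimura two-parameter model, d = −½ ln(1 − 2P − Q) − ¼ ln(1 − 2Q).
1 − 2P − Q = 0.141597, giving −½ ln(0.141597) = 0.977385.
1 − 2Q = 0.720954, giving −¼ ln(0.720954) = 0.081795.
d = 0.977385 + 0.081795 = 1.059180.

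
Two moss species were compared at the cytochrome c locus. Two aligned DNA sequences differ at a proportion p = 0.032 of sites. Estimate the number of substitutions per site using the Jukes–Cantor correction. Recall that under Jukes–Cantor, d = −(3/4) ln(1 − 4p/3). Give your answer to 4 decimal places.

d = −(3/4) ln(1 − 4p/3) = −0.75 ln(1 − 0.042667) = −0.75 ln(0.957333)
  = −0.75 × (-0.043604) = 0.032703 substitutions/site.

0.0327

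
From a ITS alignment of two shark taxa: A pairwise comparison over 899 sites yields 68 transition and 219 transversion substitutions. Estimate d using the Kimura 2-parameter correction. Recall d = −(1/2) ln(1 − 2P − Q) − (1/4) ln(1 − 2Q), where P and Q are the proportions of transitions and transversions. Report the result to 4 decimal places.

0.4181

P = 68/899 ≈ 0.07564 and Q = 219/899 ≈ 0.243604.
Under the Kimura two-parameter model, d = −½ ln(1 − 2P − Q) − ¼ ln(1 − 2Q).
1 − 2P − Q = 0.605116, giving −½ ln(0.605116) = 0.251168.
1 − 2Q = 0.512792, giving −¼ ln(0.512792) = 0.166971.
d = 0.251168 + 0.166971 = 0.418139.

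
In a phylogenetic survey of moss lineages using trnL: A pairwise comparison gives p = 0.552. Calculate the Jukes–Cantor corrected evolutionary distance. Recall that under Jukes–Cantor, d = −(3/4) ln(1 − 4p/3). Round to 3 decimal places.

d = −(3/4) ln(1 − 4p/3) = −0.75 ln(1 − 0.736) = −0.75 ln(0.264)
  = −0.75 × (-1.331806) = 0.998855 substitutions/site.

0.999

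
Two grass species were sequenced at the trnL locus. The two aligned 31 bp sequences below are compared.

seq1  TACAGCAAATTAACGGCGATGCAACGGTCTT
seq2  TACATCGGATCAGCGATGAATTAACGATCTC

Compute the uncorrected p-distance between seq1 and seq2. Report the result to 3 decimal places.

The sequences differ at 12 of 31 positions.
p = 12/31 = 0.387096… ≈ 0.387 (to 3 d.p.).

0.387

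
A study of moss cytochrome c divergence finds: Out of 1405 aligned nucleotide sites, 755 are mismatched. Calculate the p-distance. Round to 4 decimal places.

p = 755/1405 = 0.537366… ≈ 0.5374 (to 4 d.p.).

0.5374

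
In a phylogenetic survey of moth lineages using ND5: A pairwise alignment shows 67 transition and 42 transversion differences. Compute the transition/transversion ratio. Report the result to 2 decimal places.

R = 67/42 = 1.595238… ≈ 1.60 (to 2 d.p.).

1.60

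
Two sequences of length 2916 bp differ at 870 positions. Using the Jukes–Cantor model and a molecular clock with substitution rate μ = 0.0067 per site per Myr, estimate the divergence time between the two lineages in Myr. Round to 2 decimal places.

28.39

p = 870/2916 ≈ 0.298354.
d = −(3/4) ln(1 − 4p/3) = −0.75 ln(1 − 0.397805) = −0.75 ln(0.602195)
  = −0.75 × (-0.507174) = 0.380381 substitutions/site.
Under a molecular clock d = 2μt, so t = d/(2μ) = 0.380381 / (2 × 0.0067) = 28.39 Myr.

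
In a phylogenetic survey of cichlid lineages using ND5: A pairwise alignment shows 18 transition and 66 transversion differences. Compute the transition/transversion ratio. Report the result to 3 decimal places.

R = 18/66 = 0.272727… ≈ 0.273 (to 3 d.p.).

0.273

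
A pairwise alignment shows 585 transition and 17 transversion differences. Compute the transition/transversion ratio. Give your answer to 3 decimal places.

34.412

R = 585/17 = 34.411764… ≈ 34.412 (to 3 d.p.).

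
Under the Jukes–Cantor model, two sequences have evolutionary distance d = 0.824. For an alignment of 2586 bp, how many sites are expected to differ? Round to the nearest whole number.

Invert JC69: p = (3/4)(1 − e^(−4d/3)) = 0.75 × (1 − e^(-1.098667)) = 0.75 × (1 − 0.333315) = 0.500014.
Expected differing sites = pL ≈ 0.500014 × 2586 = 1293.036204 ≈ 1293.

1293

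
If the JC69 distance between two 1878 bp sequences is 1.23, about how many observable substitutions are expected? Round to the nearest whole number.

Invert JC69: p = (3/4)(1 − e^(−4d/3)) = 0.75 × (1 − e^(-1.64)) = 0.75 × (1 − 0.193980) = 0.604515.
Expected differing sites = pL ≈ 0.604515 × 1878 = 1135.27917 ≈ 1135.

1135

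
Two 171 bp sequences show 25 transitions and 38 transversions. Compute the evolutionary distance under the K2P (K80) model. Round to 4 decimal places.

P = 25/171 ≈ 0.146199 and Q = 38/171 ≈ 0.222222.
Under the Kimura two-parameter model, d = −½ ln(1 − 2P − Q) − ¼ ln(1 − 2Q).
1 − 2P − Q = 0.48538, giving −½ ln(0.48538) = 0.361412.
1 − 2Q = 0.555556, giving −¼ ln(0.555556) = 0.146946.
d = 0.361412 + 0.146946 = 0.508358.

0.5084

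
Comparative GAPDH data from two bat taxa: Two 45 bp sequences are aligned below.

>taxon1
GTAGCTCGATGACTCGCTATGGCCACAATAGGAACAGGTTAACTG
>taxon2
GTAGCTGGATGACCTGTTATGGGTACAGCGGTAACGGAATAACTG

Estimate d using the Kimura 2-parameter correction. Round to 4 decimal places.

0.3845

Of 45 sites, 9 differences are transitions and 4 are transversions, so P = 9/45 = 0.2 and Q = 4/45 ≈ 0.088889.
Under the Kimura two-parameter model, d = −½ ln(1 − 2P − Q) − ¼ ln(1 − 2Q).
1 − 2P − Q = 0.511111, giving −½ ln(0.511111) = 0.335584.
1 − 2Q = 0.822222, giving −¼ ln(0.822222) = 0.048936.
d = 0.335584 + 0.048936 = 0.384520.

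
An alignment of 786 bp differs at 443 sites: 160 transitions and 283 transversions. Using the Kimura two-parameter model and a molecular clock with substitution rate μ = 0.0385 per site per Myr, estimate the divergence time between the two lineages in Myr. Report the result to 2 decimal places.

P = 160/786 ≈ 0.203562 and Q = 283/786 ≈ 0.360051.
Under the Kimura two-parameter model, d = −½ ln(1 − 2P − Q) − ¼ ln(1 − 2Q).
1 − 2P − Q = 0.232825, giving −½ ln(0.232825) = 0.728734.
1 − 2Q = 0.279898, giving −¼ ln(0.279898) = 0.318333.
d = 0.728734 + 0.318333 = 1.047067.
Under a molecular clock d = 2μt, so t = d/(2μ) = 1.047067 / (2 × 0.0385) = 13.60 Myr.

13.60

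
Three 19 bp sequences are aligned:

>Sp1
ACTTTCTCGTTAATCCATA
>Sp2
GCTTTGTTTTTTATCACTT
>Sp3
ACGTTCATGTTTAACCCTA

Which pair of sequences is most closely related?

Sp1–Sp2: 8/19 differ, p = 0.421, d = 0.618.
Sp1–Sp3: 6/19 differ, p = 0.316, d = 0.410.
Sp2–Sp3: 8/19 differ, p = 0.421, d = 0.618.
The smallest distance is between Sp1 and Sp3.

Sp1 and Sp3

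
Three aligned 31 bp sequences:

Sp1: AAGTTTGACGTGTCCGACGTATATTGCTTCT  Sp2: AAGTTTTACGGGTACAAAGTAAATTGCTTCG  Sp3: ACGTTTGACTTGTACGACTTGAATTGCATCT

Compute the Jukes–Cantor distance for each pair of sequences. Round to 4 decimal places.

d(Sp1,Sp2) = 0.2687, d(Sp1,Sp3) = 0.2687, d(Sp2,Sp3) = 0.4217

Sp1–Sp2: 7/31 sites differ → p ≈ 0.225806, d = −0.75 ln(1 − 0.301075) = 0.268659 ≈ 0.2687.
Sp1–Sp3: 7/31 sites differ → p ≈ 0.225806, d = −0.75 ln(1 − 0.301075) = 0.268659 ≈ 0.2687.
Sp2–Sp3: 10/31 sites differ → p ≈ 0.322581, d = −0.75 ln(1 − 0.430108) = 0.421731 ≈ 0.4217.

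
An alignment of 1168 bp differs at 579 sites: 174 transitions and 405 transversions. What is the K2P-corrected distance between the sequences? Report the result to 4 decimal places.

P = 174/1168 ≈ 0.148973 and Q = 405/1168 ≈ 0.346747.
Under the Kimura two-parameter model, d = −½ ln(1 − 2P − Q) − ¼ ln(1 − 2Q).
1 − 2P − Q = 0.355307, giving −½ ln(0.355307) = 0.517387.
1 − 2Q = 0.306506, giving −¼ ln(0.306506) = 0.295629.
d = 0.517387 + 0.295629 = 0.813016.

0.8130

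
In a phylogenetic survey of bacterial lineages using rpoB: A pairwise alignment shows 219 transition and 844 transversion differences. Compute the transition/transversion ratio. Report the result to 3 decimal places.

0.259

R = 219/844 = 0.259478… ≈ 0.259 (to 3 d.p.).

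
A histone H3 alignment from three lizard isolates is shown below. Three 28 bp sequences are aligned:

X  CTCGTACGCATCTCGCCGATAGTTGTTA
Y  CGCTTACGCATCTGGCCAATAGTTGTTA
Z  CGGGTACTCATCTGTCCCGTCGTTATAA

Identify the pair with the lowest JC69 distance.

X–Y: 4/28 differ, p = 0.143, d = 0.158.
X–Z: 10/28 differ, p = 0.357, d = 0.485.
Y–Z: 9/28 differ, p = 0.321, d = 0.420.
The smallest distance is between X and Y.

X and Y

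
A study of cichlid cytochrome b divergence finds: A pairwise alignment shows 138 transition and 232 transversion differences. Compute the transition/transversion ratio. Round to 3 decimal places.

R = 138/232 = 0.594827… ≈ 0.595 (to 3 d.p.).

0.595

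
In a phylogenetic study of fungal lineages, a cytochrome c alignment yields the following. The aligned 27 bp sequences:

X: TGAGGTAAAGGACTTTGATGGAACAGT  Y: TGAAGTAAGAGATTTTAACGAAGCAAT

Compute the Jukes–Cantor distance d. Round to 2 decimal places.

0.44

The sequences differ at 9 of 27 sites (4, 9, 10, 13, 17, 19, 21, 23, 26), so p = 9/27 ≈ 0.333333.
d = −(3/4) ln(1 − 4p/3) = −0.75 ln(1 − 0.444444) = −0.75 ln(0.555556)
  = −0.75 × (-0.587786) = 0.440840 substitutions/site.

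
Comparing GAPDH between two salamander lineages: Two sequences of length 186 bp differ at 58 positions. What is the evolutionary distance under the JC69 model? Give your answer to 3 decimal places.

0.403

p = 58/186 ≈ 0.311828.
d = −(3/4) ln(1 − 4p/3) = −0.75 ln(1 − 0.415771) = −0.75 ln(0.584229)
  = −0.75 × (-0.537462) = 0.403097 substitutions/site.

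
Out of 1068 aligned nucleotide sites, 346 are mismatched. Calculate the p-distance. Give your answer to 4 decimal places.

0.3240

p = 346/1068 = 0.323970… ≈ 0.3240 (to 4 d.p.).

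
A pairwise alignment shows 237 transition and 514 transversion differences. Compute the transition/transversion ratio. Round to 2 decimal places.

0.46

R = 237/514 = 0.461089… ≈ 0.46 (to 2 d.p.).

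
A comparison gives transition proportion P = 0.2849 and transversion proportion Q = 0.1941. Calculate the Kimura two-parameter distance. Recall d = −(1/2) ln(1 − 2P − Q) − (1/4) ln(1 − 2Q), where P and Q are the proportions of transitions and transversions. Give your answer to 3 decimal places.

Under the Kimura two-parameter model, d = −½ ln(1 − 2P − Q) − ¼ ln(1 − 2Q).
1 − 2P − Q = 0.2361, giving −½ ln(0.2361) = 0.721750.
1 − 2Q = 0.6118, giving −¼ ln(0.6118) = 0.122837.
d = 0.721750 + 0.122837 = 0.844587.

0.845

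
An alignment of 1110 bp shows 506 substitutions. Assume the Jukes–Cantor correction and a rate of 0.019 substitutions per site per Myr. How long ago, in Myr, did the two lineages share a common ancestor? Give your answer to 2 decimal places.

p = 506/1110 ≈ 0.455856.
d = −(3/4) ln(1 − 4p/3) = −0.75 ln(1 − 0.607808) = −0.75 ln(0.392192)
  = −0.75 × (-0.936004) = 0.702003 substitutions/site.
Under a molecular clock d = 2μt, so t = d/(2μ) = 0.702003 / (2 × 0.019) = 18.47 Myr.

18.47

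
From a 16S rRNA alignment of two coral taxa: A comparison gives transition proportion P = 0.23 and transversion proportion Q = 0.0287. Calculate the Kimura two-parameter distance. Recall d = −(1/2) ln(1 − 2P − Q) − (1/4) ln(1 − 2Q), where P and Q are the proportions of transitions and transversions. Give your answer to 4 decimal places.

0.3502

Under the Kimura two-parameter model, d = −½ ln(1 − 2P − Q) − ¼ ln(1 − 2Q).
1 − 2P − Q = 0.5113, giving −½ ln(0.5113) = 0.335399.
1 − 2Q = 0.9426, giving −¼ ln(0.9426) = 0.014778.
d = 0.335399 + 0.014778 = 0.350177.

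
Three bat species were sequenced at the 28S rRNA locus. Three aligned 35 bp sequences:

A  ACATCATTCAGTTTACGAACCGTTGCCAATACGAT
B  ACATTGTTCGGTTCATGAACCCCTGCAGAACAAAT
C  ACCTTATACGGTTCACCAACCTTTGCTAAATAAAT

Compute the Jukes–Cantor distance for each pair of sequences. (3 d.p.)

A–B: 13/35 sites differ → p ≈ 0.371429, d = −0.75 ln(1 − 0.495239) = 0.512753 ≈ 0.513.
A–C: 12/35 sites differ → p ≈ 0.342857, d = −0.75 ln(1 − 0.457143) = 0.458182 ≈ 0.458.
B–C: 10/35 sites differ → p ≈ 0.285714, d = −0.75 ln(1 − 0.380952) = 0.359679 ≈ 0.360.

d(A,B) = 0.513, d(A,C) = 0.458, d(B,C) = 0.360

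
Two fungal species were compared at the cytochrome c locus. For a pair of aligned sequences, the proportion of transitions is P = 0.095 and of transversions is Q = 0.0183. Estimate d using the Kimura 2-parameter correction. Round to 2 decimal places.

Under the Kimura two-parameter model, d = −½ ln(1 − 2P − Q) − ¼ ln(1 − 2Q).
1 − 2P − Q = 0.7917, giving −½ ln(0.7917) = 0.116786.
1 − 2Q = 0.9634, giving −¼ ln(0.9634) = 0.009322.
d = 0.116786 + 0.009322 = 0.126108.

0.13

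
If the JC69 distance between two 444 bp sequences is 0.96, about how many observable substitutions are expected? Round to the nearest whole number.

Invert JC69: p = (3/4)(1 − e^(−4d/3)) = 0.75 × (1 − e^(-1.28)) = 0.75 × (1 − 0.278037) = 0.541472.
Expected differing sites = pL ≈ 0.541472 × 444 = 240.413568 ≈ 240.

240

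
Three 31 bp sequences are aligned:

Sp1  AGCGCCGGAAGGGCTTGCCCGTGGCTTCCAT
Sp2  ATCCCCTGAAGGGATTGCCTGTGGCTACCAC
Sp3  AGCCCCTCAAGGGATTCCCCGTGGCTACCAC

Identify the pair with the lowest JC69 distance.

Sp1–Sp2: 7/31 differ, p = 0.226, d = 0.269.
Sp1–Sp3: 7/31 differ, p = 0.226, d = 0.269.
Sp2–Sp3: 4/31 differ, p = 0.129, d = 0.142.
The smallest distance is between Sp2 and Sp3.

Sp2 and Sp3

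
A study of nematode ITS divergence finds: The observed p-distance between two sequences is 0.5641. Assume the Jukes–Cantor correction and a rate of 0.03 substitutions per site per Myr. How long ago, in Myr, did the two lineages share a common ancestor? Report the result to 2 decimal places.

17.44

d = −(3/4) ln(1 − 4p/3) = −0.75 ln(1 − 0.752133) = −0.75 ln(0.247867)
  = −0.75 × (-1.394863) = 1.046147 substitutions/site.
Under a molecular clock d = 2μt, so t = d/(2μ) = 1.046147 / (2 × 0.03) = 17.44 Myr.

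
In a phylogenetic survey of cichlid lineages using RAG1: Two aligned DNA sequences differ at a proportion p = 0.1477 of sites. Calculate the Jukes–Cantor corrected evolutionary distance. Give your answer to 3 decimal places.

d = −(3/4) ln(1 − 4p/3) = −0.75 ln(1 − 0.196933) = −0.75 ln(0.803067)
  = −0.75 × (-0.219317) = 0.164488 substitutions/site.

0.164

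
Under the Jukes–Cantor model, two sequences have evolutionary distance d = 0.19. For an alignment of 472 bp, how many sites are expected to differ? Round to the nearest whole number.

Invert JC69: p = (3/4)(1 − e^(−4d/3)) = 0.75 × (1 − e^(-0.253333)) = 0.75 × (1 − 0.776209) = 0.167843.
Expected differing sites = pL ≈ 0.167843 × 472 = 79.221896 ≈ 79.

79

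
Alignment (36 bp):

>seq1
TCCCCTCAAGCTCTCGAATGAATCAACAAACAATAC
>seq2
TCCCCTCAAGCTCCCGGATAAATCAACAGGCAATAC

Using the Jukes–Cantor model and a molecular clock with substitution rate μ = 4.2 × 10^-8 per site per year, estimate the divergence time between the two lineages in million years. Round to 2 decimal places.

The sequences differ at 5 of 36 sites (14, 17, 20, 29, 30), so p = 5/36 ≈ 0.138889.
d = −(3/4) ln(1 − 4p/3) = −0.75 ln(1 − 0.185185) = −0.75 ln(0.814815)
  = −0.75 × (-0.204794) = 0.153596 substitutions/site.
Under a molecular clock d = 2μt, so t = d/(2μ) = 0.153596 / (2 × 4.2 × 10^-8) = 1.83 million years.

1.83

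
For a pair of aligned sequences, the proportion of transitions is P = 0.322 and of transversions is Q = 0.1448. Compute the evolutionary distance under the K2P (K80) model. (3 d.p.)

Under the Kimura two-parameter model, d = −½ ln(1 − 2P − Q) − ¼ ln(1 − 2Q).
1 − 2P − Q = 0.2112, giving −½ ln(0.2112) = 0.777475.
1 − 2Q = 0.7104, giving −¼ ln(0.7104) = 0.085482.
d = 0.777475 + 0.085482 = 0.862957.

0.863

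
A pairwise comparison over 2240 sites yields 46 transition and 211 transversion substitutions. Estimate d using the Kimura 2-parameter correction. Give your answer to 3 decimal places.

P = 46/2240 ≈ 0.020536 and Q = 211/2240 ≈ 0.094196.
Under the Kimura two-parameter model, d = −½ ln(1 − 2P − Q) − ¼ ln(1 − 2Q).
1 − 2P − Q = 0.864732, giving −½ ln(0.864732) = 0.072668.
1 − 2Q = 0.811608, giving −¼ ln(0.811608) = 0.052184.
d = 0.072668 + 0.052184 = 0.124852.

0.125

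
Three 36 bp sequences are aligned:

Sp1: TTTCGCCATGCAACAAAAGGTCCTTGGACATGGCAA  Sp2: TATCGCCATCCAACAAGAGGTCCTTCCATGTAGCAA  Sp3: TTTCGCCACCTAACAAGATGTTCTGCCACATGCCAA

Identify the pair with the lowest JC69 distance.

Sp1–Sp2: 8/36 differ, p = 0.222, d = 0.264.
Sp1–Sp3: 10/36 differ, p = 0.278, d = 0.347.
Sp2–Sp3: 10/36 differ, p = 0.278, d = 0.347.
The smallest distance is between Sp1 and Sp2.

Sp1 and Sp2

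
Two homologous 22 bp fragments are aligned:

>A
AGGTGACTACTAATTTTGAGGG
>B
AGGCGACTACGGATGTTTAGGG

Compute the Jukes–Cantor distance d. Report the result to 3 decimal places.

The sequences differ at 5 of 22 sites (4, 11, 12, 15, 18), so p = 5/22 ≈ 0.227273.
d = −(3/4) ln(1 − 4p/3) = −0.75 ln(1 − 0.303031) = −0.75 ln(0.696969)
  = −0.75 × (-0.361014) = 0.270761 substitutions/site.

0.271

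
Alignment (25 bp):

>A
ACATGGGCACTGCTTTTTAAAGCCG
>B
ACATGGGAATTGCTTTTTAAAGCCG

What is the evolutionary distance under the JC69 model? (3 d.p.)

0.085

The sequences differ at 2 of 25 sites (8, 10), so p = 2/25 = 0.08.
d = −(3/4) ln(1 − 4p/3) = −0.75 ln(1 − 0.106667) = −0.75 ln(0.893333)
  = −0.75 × (-0.112796) = 0.084597 substitutions/site.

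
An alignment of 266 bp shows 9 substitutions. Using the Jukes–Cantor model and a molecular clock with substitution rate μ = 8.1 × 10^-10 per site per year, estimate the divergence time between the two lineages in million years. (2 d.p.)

21.37

p = 9/266 ≈ 0.033835.
d = −(3/4) ln(1 − 4p/3) = −0.75 ln(1 − 0.045113) = −0.75 ln(0.954887)
  = −0.75 × (-0.046162) = 0.034622 substitutions/site.
Under a molecular clock d = 2μt, so t = d/(2μ) = 0.034622 / (2 × 8.1 × 10^-10) = 21.37 million years.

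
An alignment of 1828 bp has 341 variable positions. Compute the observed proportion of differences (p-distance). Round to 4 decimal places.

0.1865

p = 341/1828 = 0.186542… ≈ 0.1865 (to 4 d.p.).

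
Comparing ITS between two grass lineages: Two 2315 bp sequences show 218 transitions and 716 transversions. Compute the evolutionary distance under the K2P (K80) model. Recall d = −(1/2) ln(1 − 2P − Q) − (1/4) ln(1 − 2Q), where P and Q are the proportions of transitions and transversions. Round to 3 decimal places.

P = 218/2315 ≈ 0.094168 and Q = 716/2315 ≈ 0.309287.
Under the Kimura two-parameter model, d = −½ ln(1 − 2P − Q) − ¼ ln(1 − 2Q).
1 − 2P − Q = 0.502377, giving −½ ln(0.502377) = 0.344202.
1 − 2Q = 0.381426, giving −¼ ln(0.381426) = 0.240960.
d = 0.344202 + 0.240960 = 0.585162.

0.585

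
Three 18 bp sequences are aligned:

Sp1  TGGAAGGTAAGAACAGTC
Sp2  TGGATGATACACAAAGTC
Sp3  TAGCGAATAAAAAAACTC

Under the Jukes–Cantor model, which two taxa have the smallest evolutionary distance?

Sp1–Sp2: 6/18 differ, p = 0.333, d = 0.441.
Sp1–Sp3: 8/18 differ, p = 0.444, d = 0.673.
Sp2–Sp3: 7/18 differ, p = 0.389, d = 0.548.
The smallest distance is between Sp1 and Sp2.

Sp1 and Sp2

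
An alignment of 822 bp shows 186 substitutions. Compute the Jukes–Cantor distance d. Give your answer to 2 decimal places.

0.27

p = 186/822 ≈ 0.226277.
d = −(3/4) ln(1 − 4p/3) = −0.75 ln(1 − 0.301703) = −0.75 ln(0.698297)
  = −0.75 × (-0.359111) = 0.269333 substitutions/site.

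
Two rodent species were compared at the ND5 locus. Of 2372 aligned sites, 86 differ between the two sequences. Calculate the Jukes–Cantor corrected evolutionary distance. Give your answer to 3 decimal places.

0.037

p = 86/2372 ≈ 0.036256.
d = −(3/4) ln(1 − 4p/3) = −0.75 ln(1 − 0.048341) = −0.75 ln(0.951659)
  = −0.75 × (-0.049549) = 0.037162 substitutions/site.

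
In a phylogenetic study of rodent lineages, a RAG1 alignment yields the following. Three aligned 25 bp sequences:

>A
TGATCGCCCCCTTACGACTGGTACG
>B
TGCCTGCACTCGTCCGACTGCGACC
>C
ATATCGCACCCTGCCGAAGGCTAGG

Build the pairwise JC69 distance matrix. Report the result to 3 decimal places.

A–B: 10/25 sites differ → p = 0.4, d = −0.75 ln(1 − 0.533333) = 0.571605 ≈ 0.572.
A–C: 9/25 sites differ → p = 0.36, d = −0.75 ln(1 − 0.48) = 0.490445 ≈ 0.490.
B–C: 13/25 sites differ → p = 0.52, d = −0.75 ln(1 − 0.693333) = 0.886495 ≈ 0.886.

d(A,B) = 0.572, d(A,C) = 0.490, d(B,C) = 0.886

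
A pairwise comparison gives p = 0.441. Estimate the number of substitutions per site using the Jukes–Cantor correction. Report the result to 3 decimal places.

0.665

d = −(3/4) ln(1 − 4p/3) = −0.75 ln(1 − 0.588) = −0.75 ln(0.412)
  = −0.75 × (-0.886732) = 0.665049 substitutions/site.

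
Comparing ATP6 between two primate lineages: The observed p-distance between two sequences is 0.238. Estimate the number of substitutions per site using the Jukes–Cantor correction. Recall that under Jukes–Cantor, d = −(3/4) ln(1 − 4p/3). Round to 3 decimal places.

d = −(3/4) ln(1 − 4p/3) = −0.75 ln(1 − 0.317333) = −0.75 ln(0.682667)
  = −0.75 × (-0.381748) = 0.286311 substitutions/site.

0.286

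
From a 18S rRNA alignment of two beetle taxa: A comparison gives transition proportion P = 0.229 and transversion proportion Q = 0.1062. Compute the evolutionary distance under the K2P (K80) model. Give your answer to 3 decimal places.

Under the Kimura two-parameter model, d = −½ ln(1 − 2P − Q) − ¼ ln(1 − 2Q).
1 − 2P − Q = 0.4358, giving −½ ln(0.4358) = 0.415286.
1 − 2Q = 0.7876, giving −¼ ln(0.7876) = 0.059691.
d = 0.415286 + 0.059691 = 0.474977.

0.475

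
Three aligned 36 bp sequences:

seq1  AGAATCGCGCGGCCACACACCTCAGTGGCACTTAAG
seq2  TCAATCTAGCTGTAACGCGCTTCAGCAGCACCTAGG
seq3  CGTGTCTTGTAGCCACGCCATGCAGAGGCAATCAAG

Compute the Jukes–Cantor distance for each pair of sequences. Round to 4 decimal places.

seq1–seq2: 14/36 sites differ → p ≈ 0.388889, d = −0.75 ln(1 − 0.518519) = 0.548166 ≈ 0.5482.
seq1–seq3: 15/36 sites differ → p ≈ 0.416667, d = −0.75 ln(1 − 0.555556) = 0.608198 ≈ 0.6082.
seq2–seq3: 18/36 sites differ → p = 0.5, d = −0.75 ln(1 − 0.666667) = 0.823960 ≈ 0.8240.

d(seq1,seq2) = 0.5482, d(seq1,seq3) = 0.6082, d(seq2,seq3) = 0.8240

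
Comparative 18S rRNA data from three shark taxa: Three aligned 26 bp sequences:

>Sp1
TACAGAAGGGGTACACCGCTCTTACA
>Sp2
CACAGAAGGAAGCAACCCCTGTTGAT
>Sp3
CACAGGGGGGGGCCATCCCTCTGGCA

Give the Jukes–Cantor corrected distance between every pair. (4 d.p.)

d(Sp1,Sp2) = 0.6228, d(Sp1,Sp3) = 0.4643, d(Sp2,Sp3) = 0.5393

Sp1–Sp2: 11/26 sites differ → p ≈ 0.423077, d = −0.75 ln(1 − 0.564103) = 0.622762 ≈ 0.6228.
Sp1–Sp3: 9/26 sites differ → p ≈ 0.346154, d = −0.75 ln(1 − 0.461539) = 0.464280 ≈ 0.4643.
Sp2–Sp3: 10/26 sites differ → p ≈ 0.384615, d = −0.75 ln(1 − 0.51282) = 0.539341 ≈ 0.5393.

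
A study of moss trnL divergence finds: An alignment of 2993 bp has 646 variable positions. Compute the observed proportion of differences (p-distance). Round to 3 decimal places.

p = 646/2993 = 0.215836… ≈ 0.216 (to 3 d.p.).

0.216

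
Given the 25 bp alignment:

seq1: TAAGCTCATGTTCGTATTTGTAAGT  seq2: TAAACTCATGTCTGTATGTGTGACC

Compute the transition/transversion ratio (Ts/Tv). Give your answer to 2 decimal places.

2.50

Transitions are A↔G and C↔T; transversions are all other mismatches.
Transitions: 5. Transversions: 2.
R = 5/2 = 2.50.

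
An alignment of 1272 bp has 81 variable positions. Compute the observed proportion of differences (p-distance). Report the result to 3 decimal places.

0.064

p = 81/1272 = 0.063679… ≈ 0.064 (to 3 d.p.).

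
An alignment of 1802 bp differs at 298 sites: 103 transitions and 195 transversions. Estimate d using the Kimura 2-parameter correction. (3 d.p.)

P = 103/1802 ≈ 0.057159 and Q = 195/1802 ≈ 0.108213.
Under the Kimura two-parameter model, d = −½ ln(1 − 2P − Q) − ¼ ln(1 − 2Q).
1 − 2P − Q = 0.777469, giving −½ ln(0.777469) = 0.125856.
1 − 2Q = 0.783574, giving −¼ ln(0.783574) = 0.060972.
d = 0.125856 + 0.060972 = 0.186828.

0.187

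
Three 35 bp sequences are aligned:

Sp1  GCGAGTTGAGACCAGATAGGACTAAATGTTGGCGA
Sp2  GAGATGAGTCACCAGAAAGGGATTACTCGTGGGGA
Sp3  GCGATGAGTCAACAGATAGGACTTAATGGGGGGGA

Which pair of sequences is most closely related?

Sp1–Sp2: 14/35 differ, p = 0.400, d = 0.572.
Sp1–Sp3: 10/35 differ, p = 0.286, d = 0.360.
Sp2–Sp3: 8/35 differ, p = 0.229, d = 0.273.
The smallest distance is between Sp2 and Sp3.

Sp2 and Sp3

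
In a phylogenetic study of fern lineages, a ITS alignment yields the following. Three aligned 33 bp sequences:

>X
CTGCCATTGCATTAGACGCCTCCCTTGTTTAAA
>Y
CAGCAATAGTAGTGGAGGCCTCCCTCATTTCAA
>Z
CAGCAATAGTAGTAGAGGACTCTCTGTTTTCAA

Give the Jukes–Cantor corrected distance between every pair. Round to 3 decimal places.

d(X,Y) = 0.388, d(X,Z) = 0.441, d(Y,Z) = 0.169

X–Y: 10/33 sites differ → p ≈ 0.30303, d = −0.75 ln(1 − 0.40404) = 0.388186 ≈ 0.388.
X–Z: 11/33 sites differ → p ≈ 0.333333, d = −0.75 ln(1 − 0.444444) = 0.440839 ≈ 0.441.
Y–Z: 5/33 sites differ → p ≈ 0.151515, d = −0.75 ln(1 − 0.20202) = 0.169254 ≈ 0.169.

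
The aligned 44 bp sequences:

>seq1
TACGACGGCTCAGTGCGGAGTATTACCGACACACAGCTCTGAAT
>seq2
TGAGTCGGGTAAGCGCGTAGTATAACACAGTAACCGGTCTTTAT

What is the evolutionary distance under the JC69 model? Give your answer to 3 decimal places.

The sequences differ at 17 of 44 sites, so p = 17/44 ≈ 0.386364.
d = −(3/4) ln(1 − 4p/3) = −0.75 ln(1 − 0.515152) = −0.75 ln(0.484848)
  = −0.75 × (-0.723920) = 0.542940 substitutions/site.

0.543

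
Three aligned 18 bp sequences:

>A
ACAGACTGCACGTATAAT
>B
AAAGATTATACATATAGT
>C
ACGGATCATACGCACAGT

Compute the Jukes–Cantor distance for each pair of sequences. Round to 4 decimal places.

A–B: 6/18 sites differ → p ≈ 0.333333, d = −0.75 ln(1 − 0.444444) = 0.440839 ≈ 0.4408.
A–C: 8/18 sites differ → p ≈ 0.444444, d = −0.75 ln(1 − 0.592592) = 0.673455 ≈ 0.6735.
B–C: 6/18 sites differ → p ≈ 0.333333, d = −0.75 ln(1 − 0.444444) = 0.440839 ≈ 0.4408.

d(A,B) = 0.4408, d(A,C) = 0.6735, d(B,C) = 0.4408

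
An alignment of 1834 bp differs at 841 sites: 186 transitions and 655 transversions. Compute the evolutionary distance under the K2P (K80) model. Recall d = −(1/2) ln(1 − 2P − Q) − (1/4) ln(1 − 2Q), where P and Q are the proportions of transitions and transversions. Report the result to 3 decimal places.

0.724

P = 186/1834 ≈ 0.101418 and Q = 655/1834 ≈ 0.357143.
Under the Kimura two-parameter model, d = −½ ln(1 − 2P − Q) − ¼ ln(1 − 2Q).
1 − 2P − Q = 0.440021, giving −½ ln(0.440021) = 0.410466.
1 − 2Q = 0.285714, giving −¼ ln(0.285714) = 0.313191.
d = 0.410466 + 0.313191 = 0.723657.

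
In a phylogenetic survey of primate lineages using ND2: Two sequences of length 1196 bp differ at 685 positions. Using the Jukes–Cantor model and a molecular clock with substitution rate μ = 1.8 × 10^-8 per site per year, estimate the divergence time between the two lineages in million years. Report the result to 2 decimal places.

p = 685/1196 ≈ 0.572742.
d = −(3/4) ln(1 − 4p/3) = −0.75 ln(1 − 0.763656) = −0.75 ln(0.236344)
  = −0.75 × (-1.442467) = 1.081850 substitutions/site.
Under a molecular clock d = 2μt, so t = d/(2μ) = 1.081850 / (2 × 1.8 × 10^-8) = 30.05 million years.

30.05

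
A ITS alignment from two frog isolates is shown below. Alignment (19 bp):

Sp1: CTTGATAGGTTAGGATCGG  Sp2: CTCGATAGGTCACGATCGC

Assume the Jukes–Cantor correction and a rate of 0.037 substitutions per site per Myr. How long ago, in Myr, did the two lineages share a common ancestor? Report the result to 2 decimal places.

The sequences differ at 4 of 19 sites (3, 11, 13, 19), so p = 4/19 ≈ 0.210526.
d = −(3/4) ln(1 − 4p/3) = −0.75 ln(1 − 0.280701) = −0.75 ln(0.719299)
  = −0.75 × (-0.329478) = 0.247109 substitutions/site.
Under a molecular clock d = 2μt, so t = d/(2μ) = 0.247109 / (2 × 0.037) = 3.34 Myr.

3.34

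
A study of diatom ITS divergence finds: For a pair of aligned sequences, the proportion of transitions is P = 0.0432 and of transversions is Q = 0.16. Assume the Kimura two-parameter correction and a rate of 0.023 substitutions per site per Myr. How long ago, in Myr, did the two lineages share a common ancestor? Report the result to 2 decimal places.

Under the Kimura two-parameter model, d = −½ ln(1 − 2P − Q) − ¼ ln(1 − 2Q).
1 − 2P − Q = 0.7536, giving −½ ln(0.7536) = 0.141447.
1 − 2Q = 0.68, giving −¼ ln(0.68) = 0.096416.
d = 0.141447 + 0.096416 = 0.237863.
Under a molecular clock d = 2μt, so t = d/(2μ) = 0.237863 / (2 × 0.023) = 5.17 Myr.

5.17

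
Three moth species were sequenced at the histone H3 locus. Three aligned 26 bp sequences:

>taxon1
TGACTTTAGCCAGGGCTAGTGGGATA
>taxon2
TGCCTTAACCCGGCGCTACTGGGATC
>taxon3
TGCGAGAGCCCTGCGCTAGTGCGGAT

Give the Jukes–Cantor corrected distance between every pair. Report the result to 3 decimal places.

d(taxon1,taxon2) = 0.334, d(taxon1,taxon3) = 0.824, d(taxon2,taxon3) = 0.539

taxon1–taxon2: 7/26 sites differ → p ≈ 0.269231, d = −0.75 ln(1 − 0.358975) = 0.333515 ≈ 0.334.
taxon1–taxon3: 13/26 sites differ → p = 0.5, d = −0.75 ln(1 − 0.666667) = 0.823960 ≈ 0.824.
taxon2–taxon3: 10/26 sites differ → p ≈ 0.384615, d = −0.75 ln(1 − 0.51282) = 0.539341 ≈ 0.539.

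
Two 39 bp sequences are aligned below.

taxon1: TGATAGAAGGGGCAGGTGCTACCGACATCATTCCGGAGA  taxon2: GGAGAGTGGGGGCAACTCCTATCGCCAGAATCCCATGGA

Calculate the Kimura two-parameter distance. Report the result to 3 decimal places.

0.541

Of 39 sites, 6 differences are transitions and 9 are transversions, so P = 6/39 ≈ 0.153846 and Q = 9/39 ≈ 0.230769.
Under the Kimura two-parameter model, d = −½ ln(1 − 2P − Q) − ¼ ln(1 − 2Q).
1 − 2P − Q = 0.461539, giving −½ ln(0.461539) = 0.386594.
1 − 2Q = 0.538462, giving −¼ ln(0.538462) = 0.154760.
d = 0.386594 + 0.154760 = 0.541354.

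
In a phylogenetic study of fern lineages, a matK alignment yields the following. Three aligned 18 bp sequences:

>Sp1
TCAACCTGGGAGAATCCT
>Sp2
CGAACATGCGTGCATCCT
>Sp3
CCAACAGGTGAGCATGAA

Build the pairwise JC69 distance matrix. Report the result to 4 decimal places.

Sp1–Sp2: 6/18 sites differ → p ≈ 0.333333, d = −0.75 ln(1 − 0.444444) = 0.440839 ≈ 0.4408.
Sp1–Sp3: 8/18 sites differ → p ≈ 0.444444, d = −0.75 ln(1 − 0.592592) = 0.673455 ≈ 0.6735.
Sp2–Sp3: 7/18 sites differ → p ≈ 0.388889, d = −0.75 ln(1 − 0.518519) = 0.548166 ≈ 0.5482.

d(Sp1,Sp2) = 0.4408, d(Sp1,Sp3) = 0.6735, d(Sp2,Sp3) = 0.5482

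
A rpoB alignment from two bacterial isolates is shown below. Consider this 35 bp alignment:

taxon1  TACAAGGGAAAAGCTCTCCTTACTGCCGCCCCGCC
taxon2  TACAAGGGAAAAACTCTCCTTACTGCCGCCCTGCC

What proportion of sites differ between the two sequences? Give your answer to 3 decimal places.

The sequences differ at 2 of 35 positions (sites 13, 32).
p = 2/35 = 0.057142… ≈ 0.057 (to 3 d.p.).

0.057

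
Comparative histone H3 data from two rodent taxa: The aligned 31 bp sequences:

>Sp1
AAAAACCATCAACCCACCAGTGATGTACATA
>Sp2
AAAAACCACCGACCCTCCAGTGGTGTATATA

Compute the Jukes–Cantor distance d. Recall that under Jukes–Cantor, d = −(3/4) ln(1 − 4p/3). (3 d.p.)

0.182

The sequences differ at 5 of 31 sites (9, 11, 16, 23, 28), so p = 5/31 ≈ 0.16129.
d = −(3/4) ln(1 − 4p/3) = −0.75 ln(1 − 0.215053) = −0.75 ln(0.784947)
  = −0.75 × (-0.242139) = 0.181604 substitutions/site.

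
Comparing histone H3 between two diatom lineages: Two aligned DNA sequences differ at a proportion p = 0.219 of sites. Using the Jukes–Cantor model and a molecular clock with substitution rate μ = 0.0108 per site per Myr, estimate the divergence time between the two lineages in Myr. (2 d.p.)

d = −(3/4) ln(1 − 4p/3) = −0.75 ln(1 − 0.292) = −0.75 ln(0.708)
  = −0.75 × (-0.345311) = 0.258983 substitutions/site.
Under a molecular clock d = 2μt, so t = d/(2μ) = 0.258983 / (2 × 0.0108) = 11.99 Myr.

11.99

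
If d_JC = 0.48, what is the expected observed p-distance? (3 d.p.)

p = (3/4)(1 − e^(−4d/3)) = 0.75 × (1 − e^(-0.64)) = 0.75 × (1 − 0.527292) = 0.354531.

0.355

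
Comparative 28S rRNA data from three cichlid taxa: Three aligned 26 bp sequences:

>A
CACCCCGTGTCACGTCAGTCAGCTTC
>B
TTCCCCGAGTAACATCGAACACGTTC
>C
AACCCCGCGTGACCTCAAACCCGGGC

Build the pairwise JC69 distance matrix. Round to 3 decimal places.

d(A,B) = 0.539, d(A,C) = 0.623, d(B,C) = 0.464

A–B: 10/26 sites differ → p ≈ 0.384615, d = −0.75 ln(1 − 0.51282) = 0.539341 ≈ 0.539.
A–C: 11/26 sites differ → p ≈ 0.423077, d = −0.75 ln(1 − 0.564103) = 0.622762 ≈ 0.623.
B–C: 9/26 sites differ → p ≈ 0.346154, d = −0.75 ln(1 − 0.461539) = 0.464280 ≈ 0.464.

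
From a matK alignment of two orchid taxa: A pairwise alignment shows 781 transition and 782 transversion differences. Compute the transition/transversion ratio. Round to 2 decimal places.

1.00

R = 781/782 = 0.998721… ≈ 1.00 (to 2 d.p.).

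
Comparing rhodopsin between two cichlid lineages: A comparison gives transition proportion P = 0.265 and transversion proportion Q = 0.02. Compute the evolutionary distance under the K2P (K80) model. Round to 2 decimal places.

Under the Kimura two-parameter model, d = −½ ln(1 − 2P − Q) − ¼ ln(1 − 2Q).
1 − 2P − Q = 0.45, giving −½ ln(0.45) = 0.399254.
1 − 2Q = 0.96, giving −¼ ln(0.96) = 0.010205.
d = 0.399254 + 0.010205 = 0.409459.

0.41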